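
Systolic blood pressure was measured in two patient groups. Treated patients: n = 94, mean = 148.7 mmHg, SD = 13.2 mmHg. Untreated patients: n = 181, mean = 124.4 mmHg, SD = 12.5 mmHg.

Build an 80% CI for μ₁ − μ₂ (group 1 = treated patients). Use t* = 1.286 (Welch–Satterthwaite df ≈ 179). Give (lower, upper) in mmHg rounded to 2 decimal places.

Standard errors of each mean: 13.2/√94 = 1.3615 and 12.5/√181 = 0.9291.
SE(x̄₁ − x̄₂) = √(1.3615² + 0.9291²) = 1.6483 for independent samples with unequal variances.
With t* = 1.286, the margin is 1.286 × 1.6483 = 2.1197.
x̄₁ − x̄₂ = 148.7 − 124.4 = 24.3000; the interval is 24.3000 ± 2.1197 = (22.18, 26.42).

(22.18, 26.42)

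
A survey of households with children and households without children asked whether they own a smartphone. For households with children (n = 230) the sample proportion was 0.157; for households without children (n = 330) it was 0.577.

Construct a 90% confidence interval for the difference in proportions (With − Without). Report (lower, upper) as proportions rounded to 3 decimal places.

Each SE is √(p̂(1−p̂)/n): √(0.1570·0.8430/230) = 0.02399 and √(0.5770·0.4230/330) = 0.02720.
SE(p̂₁ − p̂₂) = √(SE₁² + SE₂²) = √(0.0005755201 + 0.00073984) = 0.03627, since the two samples are independent.
At 90% confidence z* = 1.645; margin = 1.645 × 0.03627 = 0.05966.
The difference is 0.1570 − 0.5770 = -0.4200, so the interval is -0.4200 ± 0.05966 = (-0.480, -0.360).

(-0.480, -0.360)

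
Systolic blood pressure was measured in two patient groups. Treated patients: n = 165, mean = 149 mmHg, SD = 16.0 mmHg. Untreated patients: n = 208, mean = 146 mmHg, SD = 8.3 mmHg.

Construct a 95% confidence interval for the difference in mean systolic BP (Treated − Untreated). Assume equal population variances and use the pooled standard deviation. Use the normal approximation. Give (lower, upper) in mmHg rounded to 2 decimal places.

(0.48, 5.52)

Pooled variance s_p² = [164·16.0² + 207·8.3²] / (165+208−2) = 151.6017, so s_p = 12.3127.
SE_diff = s_p·√(1/n₁ + 1/n₂) = 12.3127·√(1/165 + 1/208) = 1.2836.
z* = 1.960; margin = 1.960 × 1.2836 = 2.5159.
Difference = 149 − 146 = 3.0000.
3.0000 ± 2.5159 → (0.48, 5.52).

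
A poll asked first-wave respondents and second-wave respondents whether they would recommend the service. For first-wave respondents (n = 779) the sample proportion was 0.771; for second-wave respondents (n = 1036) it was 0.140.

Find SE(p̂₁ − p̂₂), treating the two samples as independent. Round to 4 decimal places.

0.0185

Each SE is √(p̂(1−p̂)/n): √(0.7710·0.2290/779) = 0.01505 and √(0.1400·0.8600/1036) = 0.01078.
SE(p̂₁ − p̂₂) = √(SE₁² + SE₂²) = √(0.0002265025 + 0.0001162084) = 0.01851, since the two samples are independent.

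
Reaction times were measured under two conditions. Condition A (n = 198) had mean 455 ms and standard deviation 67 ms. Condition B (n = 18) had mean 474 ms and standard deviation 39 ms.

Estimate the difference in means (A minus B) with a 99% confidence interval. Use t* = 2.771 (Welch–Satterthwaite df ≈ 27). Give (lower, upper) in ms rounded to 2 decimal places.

Per-group SEs: s₁/√n₁ = 67/√198 = 4.7615, s₂/√n₂ = 39/√18 = 9.1924.
Unpooled SE of the difference: √(22.67188225 + 84.50021776) = 10.3524.
Margin of error = t* · SE = 2.771 × 10.3524 = 28.6865.
x̄₁ − x̄₂ = 455 − 474 = -19.0000.
CI: -19.0000 ± 28.6865 = (-47.69, 9.69).

(-47.69, 9.69)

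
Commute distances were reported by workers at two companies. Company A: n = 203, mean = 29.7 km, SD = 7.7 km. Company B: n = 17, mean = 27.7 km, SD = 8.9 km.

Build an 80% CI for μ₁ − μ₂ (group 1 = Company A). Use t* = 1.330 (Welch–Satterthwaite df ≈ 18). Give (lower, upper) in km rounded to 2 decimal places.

(-0.96, 4.96)

Per-group SEs: s₁/√n₁ = 7.7/√203 = 0.5404, s₂/√n₂ = 8.9/√17 = 2.1586.
Unpooled SE of the difference: √(0.29203216 + 4.65955396) = 2.2252.
Margin of error = t* · SE = 1.330 × 2.2252 = 2.9595.
x̄₁ − x̄₂ = 29.7 − 27.7 = 2.0000.
CI: 2.0000 ± 2.9595 = (-0.96, 4.96).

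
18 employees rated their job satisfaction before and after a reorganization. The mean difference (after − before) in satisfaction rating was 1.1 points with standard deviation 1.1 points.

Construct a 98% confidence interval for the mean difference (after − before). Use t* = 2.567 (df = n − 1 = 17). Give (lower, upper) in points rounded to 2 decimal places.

(0.43, 1.77)

Paired design: SE = s_d/√n = 1.1/√18 = 0.2593.
t* = 2.567; margin of error = 2.567 × 0.2593 = 0.6656.
1.1 ± 0.6656 → (0.43, 1.77).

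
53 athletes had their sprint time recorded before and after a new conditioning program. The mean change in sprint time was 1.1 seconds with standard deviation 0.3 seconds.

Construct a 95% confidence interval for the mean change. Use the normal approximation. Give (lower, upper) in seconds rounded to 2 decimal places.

This is a matched-pairs design, so SE = s_d/√n = 0.3/√53 = 0.0412.
Margin = 1.960 × 0.0412 = 0.0808; the interval is 1.1 ± 0.0808 = (1.02, 1.18).

(1.02, 1.18)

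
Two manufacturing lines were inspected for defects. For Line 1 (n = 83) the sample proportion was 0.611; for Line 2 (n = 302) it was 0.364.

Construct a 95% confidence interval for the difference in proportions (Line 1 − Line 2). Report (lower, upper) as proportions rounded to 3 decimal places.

(0.129, 0.365)

SE₁ = √(p̂₁(1−p̂₁)/n₁) = √(0.6110·0.3890/83) = 0.05351; SE₂ = √(0.3640·0.6360/302) = 0.02769.
Independent samples: SE of the difference = √(SE₁² + SE₂²) = √(0.0028633201 + 0.0007667361) = 0.06025.
z* for 95% confidence is 1.960, so the margin of error is 1.960 × 0.06025 = 0.11809.
Point estimate p̂₁ − p̂₂ = 0.6110 − 0.3640 = 0.2470.
0.2470 ± 0.11809 → (0.129, 0.365).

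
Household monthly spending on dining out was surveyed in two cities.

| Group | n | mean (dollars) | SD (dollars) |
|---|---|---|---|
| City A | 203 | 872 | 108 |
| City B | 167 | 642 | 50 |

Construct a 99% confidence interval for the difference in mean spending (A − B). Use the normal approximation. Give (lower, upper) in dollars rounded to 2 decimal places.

SE₁ = s₁/√n₁ = 108/√203 = 7.5801; SE₂ = 50/√167 = 3.8691.
Independent samples, unequal variances: SE_diff = √(SE₁² + SE₂²) = √(57.45791601 + 14.96993481) = 8.5105.
z* = 2.576, so margin of error = 2.576 × 8.5105 = 21.9230.
Difference in means = 872 − 642 = 230.0000.
230.0000 ± 21.9230 → (208.08, 251.92).

(208.08, 251.92)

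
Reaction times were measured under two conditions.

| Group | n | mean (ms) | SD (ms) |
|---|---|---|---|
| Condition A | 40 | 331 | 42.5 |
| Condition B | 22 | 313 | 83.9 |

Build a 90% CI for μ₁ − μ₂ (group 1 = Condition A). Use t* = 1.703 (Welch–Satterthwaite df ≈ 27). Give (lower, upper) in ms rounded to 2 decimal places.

(-14.54, 50.54)

Standard errors of each mean: 42.5/√40 = 6.7198 and 83.9/√22 = 17.8875.
SE(x̄₁ − x̄₂) = √(6.7198² + 17.8875²) = 19.1081 for independent samples with unequal variances.
With t* = 1.703, the margin is 1.703 × 19.1081 = 32.5411.
x̄₁ − x̄₂ = 331 − 313 = 18.0000; the interval is 18.0000 ± 32.5411 = (-14.54, 50.54).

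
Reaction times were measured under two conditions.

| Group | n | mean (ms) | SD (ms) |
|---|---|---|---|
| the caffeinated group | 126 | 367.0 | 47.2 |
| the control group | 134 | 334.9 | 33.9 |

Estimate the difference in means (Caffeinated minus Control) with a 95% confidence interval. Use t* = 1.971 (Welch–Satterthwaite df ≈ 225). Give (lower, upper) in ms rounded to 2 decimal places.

(22.00, 42.20)

Standard errors of each mean: 47.2/√126 = 4.2049 and 33.9/√134 = 2.9285.
SE(x̄₁ − x̄₂) = √(4.2049² + 2.9285²) = 5.1242 for independent samples with unequal variances.
With t* = 1.971, the margin is 1.971 × 5.1242 = 10.0998.
x̄₁ − x̄₂ = 367.0 − 334.9 = 32.1000; the interval is 32.1000 ± 10.0998 = (22.00, 42.20).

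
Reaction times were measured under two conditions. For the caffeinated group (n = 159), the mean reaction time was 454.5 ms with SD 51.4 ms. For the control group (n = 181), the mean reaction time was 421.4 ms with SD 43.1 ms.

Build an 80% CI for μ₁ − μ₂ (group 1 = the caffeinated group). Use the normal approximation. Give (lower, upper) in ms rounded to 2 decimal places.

(26.45, 39.75)

Per-group SEs: s₁/√n₁ = 51.4/√159 = 4.0763, s₂/√n₂ = 43.1/√181 = 3.2036.
Unpooled SE of the difference: √(16.61622169 + 10.26305296) = 5.1845.
Margin of error = z* · SE = 1.282 × 5.1845 = 6.6465.
x̄₁ − x̄₂ = 454.5 − 421.4 = 33.1000.
CI: 33.1000 ± 6.6465 = (26.45, 39.75).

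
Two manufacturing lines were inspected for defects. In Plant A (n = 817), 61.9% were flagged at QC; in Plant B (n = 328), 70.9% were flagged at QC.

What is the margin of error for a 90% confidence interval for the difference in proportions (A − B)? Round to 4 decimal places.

The two standard errors are √(0.6190×0.3810/817) = 0.01699 and √(0.7090×0.2910/328) = 0.02508.
Because the samples are independent, SE_diff = √(0.01699² + 0.02508²) = 0.03029.
Using z* = 1.645 for 90%, ME = 1.645 × 0.03029 = 0.04983.

0.0498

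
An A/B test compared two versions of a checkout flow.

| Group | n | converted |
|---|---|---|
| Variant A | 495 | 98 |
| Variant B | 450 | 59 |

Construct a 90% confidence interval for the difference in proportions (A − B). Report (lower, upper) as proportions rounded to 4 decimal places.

(0.0275, 0.1063)

p̂₁ = 98/495 = 0.1980 and p̂₂ = 59/450 = 0.1311.
SE₁ = √(p̂₁(1−p̂₁)/n₁) = √(0.1980·0.8020/495) = 0.01791; SE₂ = √(0.1311·0.8689/450) = 0.01591.
Independent samples: SE of the difference = √(SE₁² + SE₂²) = √(0.0003207681 + 0.0002531281) = 0.02396.
z* for 90% confidence is 1.645, so the margin of error is 1.645 × 0.02396 = 0.03941.
Point estimate p̂₁ − p̂₂ = 0.1980 − 0.1311 = 0.0669.
0.0669 ± 0.03941 → (0.0275, 0.1063).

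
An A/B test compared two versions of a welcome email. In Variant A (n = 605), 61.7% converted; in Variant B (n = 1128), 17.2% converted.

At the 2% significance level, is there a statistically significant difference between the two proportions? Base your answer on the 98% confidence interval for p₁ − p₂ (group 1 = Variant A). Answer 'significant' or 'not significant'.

SE₁ = √(p̂₁(1−p̂₁)/n₁) = √(0.6170·0.3830/605) = 0.01976; SE₂ = √(0.1720·0.8280/1128) = 0.01124.
Independent samples: SE of the difference = √(SE₁² + SE₂²) = √(0.0003904576 + 0.0001263376) = 0.02273.
z* for 98% confidence is 2.326, so the margin of error is 2.326 × 0.02273 = 0.05287.
Point estimate p̂₁ − p̂₂ = 0.6170 − 0.1720 = 0.4450.
0.4450 ± 0.05287 → (0.39213, 0.49787).
The interval (0.39213, 0.49787) does not contain 0, so the difference is significant.

significant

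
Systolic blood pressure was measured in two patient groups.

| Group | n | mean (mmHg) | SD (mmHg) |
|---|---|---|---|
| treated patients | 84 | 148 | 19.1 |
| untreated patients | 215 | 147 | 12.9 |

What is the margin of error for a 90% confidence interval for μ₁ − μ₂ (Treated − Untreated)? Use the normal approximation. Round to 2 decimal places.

3.72

Per-group SEs: s₁/√n₁ = 19.1/√84 = 2.0840, s₂/√n₂ = 12.9/√215 = 0.8798.
Unpooled SE of the difference: √(4.343056 + 0.77404804) = 2.2621.
Margin of error = z* · SE = 1.645 × 2.2621 = 3.7212.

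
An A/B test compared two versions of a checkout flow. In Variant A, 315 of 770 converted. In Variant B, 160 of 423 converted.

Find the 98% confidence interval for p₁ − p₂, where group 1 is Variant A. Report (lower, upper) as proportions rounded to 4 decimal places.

(-0.0378, 0.0994)

Sample proportions: 315/770 = 0.4091, 160/423 = 0.3783.
Each SE is √(p̂(1−p̂)/n): √(0.4091·0.5909/770) = 0.01772 and √(0.3783·0.6217/423) = 0.02358.
SE(p̂₁ − p̂₂) = √(SE₁² + SE₂²) = √(0.0003139984 + 0.0005560164) = 0.02950, since the two samples are independent.
At 98% confidence z* = 2.326; margin = 2.326 × 0.02950 = 0.06862.
The difference is 0.4091 − 0.3783 = 0.0308, so the interval is 0.0308 ± 0.06862 = (-0.0378, 0.0994).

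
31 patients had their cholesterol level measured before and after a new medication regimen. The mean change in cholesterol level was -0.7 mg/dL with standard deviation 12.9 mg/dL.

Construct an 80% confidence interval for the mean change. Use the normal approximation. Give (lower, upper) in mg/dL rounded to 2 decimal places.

(-3.67, 2.27)

Paired design: SE = s_d/√n = 12.9/√31 = 2.3169.
z* = 1.282; margin of error = 1.282 × 2.3169 = 2.9703.
-0.7 ± 2.9703 → (-3.67, 2.27).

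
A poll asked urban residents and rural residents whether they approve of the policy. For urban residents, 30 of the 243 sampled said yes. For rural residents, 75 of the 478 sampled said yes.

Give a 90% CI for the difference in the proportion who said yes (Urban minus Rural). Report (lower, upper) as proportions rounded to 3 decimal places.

p̂₁ = 30/243 = 0.1235 and p̂₂ = 75/478 = 0.1569.
SE₁ = √(p̂₁(1−p̂₁)/n₁) = √(0.1235·0.8765/243) = 0.02111; SE₂ = √(0.1569·0.8431/478) = 0.01664.
Independent samples: SE of the difference = √(SE₁² + SE₂²) = √(0.0004456321 + 0.0002768896) = 0.02688.
z* for 90% confidence is 1.645, so the margin of error is 1.645 × 0.02688 = 0.04422.
Point estimate p̂₁ − p̂₂ = 0.1235 − 0.1569 = -0.0334.
-0.0334 ± 0.04422 → (-0.078, 0.011).

(-0.078, 0.011)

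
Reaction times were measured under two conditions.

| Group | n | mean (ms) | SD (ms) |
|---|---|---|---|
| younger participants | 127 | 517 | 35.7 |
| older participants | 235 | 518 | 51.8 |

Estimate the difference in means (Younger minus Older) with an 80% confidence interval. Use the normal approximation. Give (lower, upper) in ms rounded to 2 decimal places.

(-6.94, 4.94)

Standard errors of each mean: 35.7/√127 = 3.1679 and 51.8/√235 = 3.3791.
SE(x̄₁ − x̄₂) = √(3.1679² + 3.3791²) = 4.6318 for independent samples with unequal variances.
With z* = 1.282, the margin is 1.282 × 4.6318 = 5.9380.
x̄₁ − x̄₂ = 517 − 518 = -1.0000; the interval is -1.0000 ± 5.9380 = (-6.94, 4.94).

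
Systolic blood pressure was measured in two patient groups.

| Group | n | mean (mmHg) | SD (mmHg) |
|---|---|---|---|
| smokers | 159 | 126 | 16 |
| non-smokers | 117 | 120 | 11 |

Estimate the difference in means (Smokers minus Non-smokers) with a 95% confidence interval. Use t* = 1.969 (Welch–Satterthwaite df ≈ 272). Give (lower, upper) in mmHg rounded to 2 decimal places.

Standard errors of each mean: 16/√159 = 1.2689 and 11/√117 = 1.0170.
SE(x̄₁ − x̄₂) = √(1.2689² + 1.0170²) = 1.6262 for independent samples with unequal variances.
With t* = 1.969, the margin is 1.969 × 1.6262 = 3.2020.
x̄₁ − x̄₂ = 126 − 120 = 6.0000; the interval is 6.0000 ± 3.2020 = (2.80, 9.20).

(2.80, 9.20)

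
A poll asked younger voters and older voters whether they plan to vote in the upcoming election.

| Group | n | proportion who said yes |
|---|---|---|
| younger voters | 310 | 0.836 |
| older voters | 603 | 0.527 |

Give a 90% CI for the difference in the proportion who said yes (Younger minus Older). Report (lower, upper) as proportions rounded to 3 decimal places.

Each SE is √(p̂(1−p̂)/n): √(0.8360·0.1640/310) = 0.02103 and √(0.5270·0.4730/603) = 0.02033.
SE(p̂₁ − p̂₂) = √(SE₁² + SE₂²) = √(0.0004422609 + 0.0004133089) = 0.02925, since the two samples are independent.
At 90% confidence z* = 1.645; margin = 1.645 × 0.02925 = 0.04812.
The difference is 0.8360 − 0.5270 = 0.3090, so the interval is 0.3090 ± 0.04812 = (0.261, 0.357).

(0.261, 0.357)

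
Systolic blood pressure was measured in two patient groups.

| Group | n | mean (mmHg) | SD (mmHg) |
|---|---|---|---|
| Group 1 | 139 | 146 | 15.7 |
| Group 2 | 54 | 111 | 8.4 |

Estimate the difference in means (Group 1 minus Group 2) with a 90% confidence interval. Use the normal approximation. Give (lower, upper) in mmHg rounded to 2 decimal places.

(32.11, 37.89)

Standard errors of each mean: 15.7/√139 = 1.3317 and 8.4/√54 = 1.1431.
SE(x̄₁ − x̄₂) = √(1.3317² + 1.1431²) = 1.7550 for independent samples with unequal variances.
With z* = 1.645, the margin is 1.645 × 1.7550 = 2.8870.
x̄₁ − x̄₂ = 146 − 111 = 35.0000; the interval is 35.0000 ± 2.8870 = (32.11, 37.89).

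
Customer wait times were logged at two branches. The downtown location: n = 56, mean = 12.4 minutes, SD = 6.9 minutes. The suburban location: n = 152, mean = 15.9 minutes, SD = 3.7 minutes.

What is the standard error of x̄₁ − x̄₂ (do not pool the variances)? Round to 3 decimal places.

SE₁ = s₁/√n₁ = 6.9/√56 = 0.9221; SE₂ = 3.7/√152 = 0.3001.
Independent samples, unequal variances: SE_diff = √(SE₁² + SE₂²) = √(0.85026841 + 0.09006001) = 0.9697.

0.970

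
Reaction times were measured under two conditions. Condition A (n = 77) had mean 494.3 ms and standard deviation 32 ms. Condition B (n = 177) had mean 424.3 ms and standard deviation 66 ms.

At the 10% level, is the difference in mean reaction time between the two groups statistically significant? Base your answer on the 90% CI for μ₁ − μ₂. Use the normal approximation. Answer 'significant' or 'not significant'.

SE₁ = s₁/√n₁ = 32/√77 = 3.6467; SE₂ = 66/√177 = 4.9609.
Independent samples, unequal variances: SE_diff = √(SE₁² + SE₂²) = √(13.29842089 + 24.61052881) = 6.1570.
z* = 1.645, so margin of error = 1.645 × 6.1570 = 10.1283.
Difference in means = 494.3 − 424.3 = 70.0000.
70.0000 ± 10.1283 → (59.8717, 80.1283).
The interval (59.8717, 80.1283) does not contain 0, so the difference is significant.

significant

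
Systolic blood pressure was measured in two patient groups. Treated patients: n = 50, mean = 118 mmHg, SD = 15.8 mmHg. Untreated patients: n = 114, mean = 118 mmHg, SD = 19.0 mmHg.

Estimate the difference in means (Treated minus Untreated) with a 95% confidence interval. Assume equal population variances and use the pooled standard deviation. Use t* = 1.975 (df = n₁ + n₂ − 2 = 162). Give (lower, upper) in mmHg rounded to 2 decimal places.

s_p = √[((n₁−1)s₁² + (n₂−1)s₂²)/(n₁+n₂−2)] = √[(49·15.8² + 113·19.0²)/162] = 18.0919.
SE = 18.0919·√(1/50 + 1/114) = 3.0688.
With t* = 1.975, margin = 1.975 × 3.0688 = 6.0609.
x̄₁ − x̄₂ = 118 − 118 = 0.0000; interval 0.0000 ± 6.0609 = (-6.06, 6.06).

(-6.06, 6.06)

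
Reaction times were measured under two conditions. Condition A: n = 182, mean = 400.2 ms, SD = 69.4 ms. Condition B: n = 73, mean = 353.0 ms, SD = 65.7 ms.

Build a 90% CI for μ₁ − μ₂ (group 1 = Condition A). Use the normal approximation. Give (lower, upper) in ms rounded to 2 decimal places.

Standard errors of each mean: 69.4/√182 = 5.1443 and 65.7/√73 = 7.6896.
SE(x̄₁ − x̄₂) = √(5.1443² + 7.6896²) = 9.2517 for independent samples with unequal variances.
With z* = 1.645, the margin is 1.645 × 9.2517 = 15.2190.
x̄₁ − x̄₂ = 400.2 − 353.0 = 47.2000; the interval is 47.2000 ± 15.2190 = (31.98, 62.42).

(31.98, 62.42)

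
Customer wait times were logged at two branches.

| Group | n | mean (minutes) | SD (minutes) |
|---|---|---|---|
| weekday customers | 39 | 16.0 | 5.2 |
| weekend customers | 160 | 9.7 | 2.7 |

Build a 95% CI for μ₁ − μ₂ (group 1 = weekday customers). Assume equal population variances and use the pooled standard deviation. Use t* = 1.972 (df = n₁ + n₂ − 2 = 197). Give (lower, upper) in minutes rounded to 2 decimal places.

(5.13, 7.47)

Pooled variance s_p² = [38·5.2² + 159·2.7²] / (39+160−2) = 11.0996, so s_p = 3.3316.
SE_diff = s_p·√(1/n₁ + 1/n₂) = 3.3316·√(1/39 + 1/160) = 0.5950.
t* = 1.972; margin = 1.972 × 0.5950 = 1.1733.
Difference = 16.0 − 9.7 = 6.3000.
6.3000 ± 1.1733 → (5.13, 7.47).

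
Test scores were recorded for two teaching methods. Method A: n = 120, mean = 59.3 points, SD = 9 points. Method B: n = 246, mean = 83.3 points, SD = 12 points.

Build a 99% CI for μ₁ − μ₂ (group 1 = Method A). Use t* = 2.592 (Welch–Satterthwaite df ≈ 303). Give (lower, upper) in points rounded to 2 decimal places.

(-26.91, -21.09)

Standard errors of each mean: 9/√120 = 0.8216 and 12/√246 = 0.7651.
SE(x̄₁ − x̄₂) = √(0.8216² + 0.7651²) = 1.1227 for independent samples with unequal variances.
With t* = 2.592, the margin is 2.592 × 1.1227 = 2.9100.
x̄₁ − x̄₂ = 59.3 − 83.3 = -24.0000; the interval is -24.0000 ± 2.9100 = (-26.91, -21.09).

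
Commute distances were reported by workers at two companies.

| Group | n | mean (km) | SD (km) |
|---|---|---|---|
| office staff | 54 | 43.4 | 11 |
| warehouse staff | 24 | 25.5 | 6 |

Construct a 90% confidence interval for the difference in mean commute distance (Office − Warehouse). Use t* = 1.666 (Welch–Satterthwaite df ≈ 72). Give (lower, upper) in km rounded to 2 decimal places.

(14.68, 21.12)

Standard errors of each mean: 11/√54 = 1.4969 and 6/√24 = 1.2247.
SE(x̄₁ − x̄₂) = √(1.4969² + 1.2247²) = 1.9341 for independent samples with unequal variances.
With t* = 1.666, the margin is 1.666 × 1.9341 = 3.2222.
x̄₁ − x̄₂ = 43.4 − 25.5 = 17.9000; the interval is 17.9000 ± 3.2222 = (14.68, 21.12).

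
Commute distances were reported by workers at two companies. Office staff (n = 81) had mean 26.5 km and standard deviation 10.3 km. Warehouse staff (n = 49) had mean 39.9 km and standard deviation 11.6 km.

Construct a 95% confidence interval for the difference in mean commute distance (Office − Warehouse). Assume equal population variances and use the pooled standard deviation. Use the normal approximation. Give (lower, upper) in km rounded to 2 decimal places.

s_p = √[((n₁−1)s₁² + (n₂−1)s₂²)/(n₁+n₂−2)] = √[(80·10.3² + 48·11.6²)/128] = 10.8058.
SE = 10.8058·√(1/81 + 1/49) = 1.9556.
With z* = 1.960, margin = 1.960 × 1.9556 = 3.8330.
x̄₁ − x̄₂ = 26.5 − 39.9 = -13.4000; interval -13.4000 ± 3.8330 = (-17.23, -9.57).

(-17.23, -9.57)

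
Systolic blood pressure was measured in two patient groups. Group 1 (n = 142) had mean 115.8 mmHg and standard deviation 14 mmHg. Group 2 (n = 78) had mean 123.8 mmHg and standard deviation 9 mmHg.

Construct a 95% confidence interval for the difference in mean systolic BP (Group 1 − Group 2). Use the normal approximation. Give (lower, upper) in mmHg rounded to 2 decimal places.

(-11.05, -4.95)

SE₁ = s₁/√n₁ = 14/√142 = 1.1749; SE₂ = 9/√78 = 1.0190.
Independent samples, unequal variances: SE_diff = √(SE₁² + SE₂²) = √(1.38039001 + 1.038361) = 1.5552.
z* = 1.960, so margin of error = 1.960 × 1.5552 = 3.0482.
Difference in means = 115.8 − 123.8 = -8.0000.
-8.0000 ± 3.0482 → (-11.05, -4.95).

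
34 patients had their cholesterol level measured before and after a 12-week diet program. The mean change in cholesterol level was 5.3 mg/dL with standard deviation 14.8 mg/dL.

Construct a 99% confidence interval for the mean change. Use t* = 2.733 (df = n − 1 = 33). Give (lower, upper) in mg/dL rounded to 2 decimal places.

(-1.64, 12.24)

Paired design: SE = s_d/√n = 14.8/√34 = 2.5382.
t* = 2.733; margin of error = 2.733 × 2.5382 = 6.9369.
5.3 ± 6.9369 → (-1.64, 12.24).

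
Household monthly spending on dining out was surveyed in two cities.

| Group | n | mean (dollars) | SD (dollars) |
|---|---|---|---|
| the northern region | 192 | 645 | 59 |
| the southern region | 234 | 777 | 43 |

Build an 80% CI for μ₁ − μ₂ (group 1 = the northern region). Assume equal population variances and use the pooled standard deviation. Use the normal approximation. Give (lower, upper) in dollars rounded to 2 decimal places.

(-138.35, -125.65)

s_p = √[((n₁−1)s₁² + (n₂−1)s₂²)/(n₁+n₂−2)] = √[(191·59² + 233·43²)/424] = 50.8347.
SE = 50.8347·√(1/192 + 1/234) = 4.9500.
With z* = 1.282, margin = 1.282 × 4.9500 = 6.3459.
x̄₁ − x̄₂ = 645 − 777 = -132.0000; interval -132.0000 ± 6.3459 = (-138.35, -125.65).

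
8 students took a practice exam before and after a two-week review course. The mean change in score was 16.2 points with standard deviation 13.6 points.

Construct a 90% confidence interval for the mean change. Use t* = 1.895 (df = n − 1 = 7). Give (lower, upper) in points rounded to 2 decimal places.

(7.09, 25.31)

This is a matched-pairs design, so SE = s_d/√n = 13.6/√8 = 4.8083.
Margin = 1.895 × 4.8083 = 9.1117; the interval is 16.2 ± 9.1117 = (7.09, 25.31).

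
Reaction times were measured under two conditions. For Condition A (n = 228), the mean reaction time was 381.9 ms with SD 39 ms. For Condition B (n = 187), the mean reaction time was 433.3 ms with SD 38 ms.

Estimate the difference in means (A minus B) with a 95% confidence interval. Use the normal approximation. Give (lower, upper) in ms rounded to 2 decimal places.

(-58.84, -43.96)

SE₁ = s₁/√n₁ = 39/√228 = 2.5828; SE₂ = 38/√187 = 2.7788.
Independent samples, unequal variances: SE_diff = √(SE₁² + SE₂²) = √(6.67085584 + 7.72172944) = 3.7938.
z* = 1.960, so margin of error = 1.960 × 3.7938 = 7.4358.
Difference in means = 381.9 − 433.3 = -51.4000.
-51.4000 ± 7.4358 → (-58.84, -43.96).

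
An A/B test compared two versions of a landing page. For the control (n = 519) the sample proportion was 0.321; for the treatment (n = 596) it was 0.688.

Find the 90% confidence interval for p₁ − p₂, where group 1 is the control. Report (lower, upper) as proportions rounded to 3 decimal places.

SE₁ = √(p̂₁(1−p̂₁)/n₁) = √(0.3210·0.6790/519) = 0.02049; SE₂ = √(0.6880·0.3120/596) = 0.01898.
Independent samples: SE of the difference = √(SE₁² + SE₂²) = √(0.0004198401 + 0.0003602404) = 0.02793.
z* for 90% confidence is 1.645, so the margin of error is 1.645 × 0.02793 = 0.04594.
Point estimate p̂₁ − p̂₂ = 0.3210 − 0.6880 = -0.3670.
-0.3670 ± 0.04594 → (-0.413, -0.321).

(-0.413, -0.321)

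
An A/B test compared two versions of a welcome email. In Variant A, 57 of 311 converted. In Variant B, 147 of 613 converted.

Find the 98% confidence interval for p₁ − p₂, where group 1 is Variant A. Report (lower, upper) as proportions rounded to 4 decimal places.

(-0.1214, 0.0084)

p̂₁ = 57/311 = 0.1833 and p̂₂ = 147/613 = 0.2398.
SE₁ = √(p̂₁(1−p̂₁)/n₁) = √(0.1833·0.8167/311) = 0.02194; SE₂ = √(0.2398·0.7602/613) = 0.01724.
Independent samples: SE of the difference = √(SE₁² + SE₂²) = √(0.0004813636 + 0.0002972176) = 0.02790.
z* for 98% confidence is 2.326, so the margin of error is 2.326 × 0.02790 = 0.06490.
Point estimate p̂₁ − p̂₂ = 0.1833 − 0.2398 = -0.0565.
-0.0565 ± 0.06490 → (-0.1214, 0.0084).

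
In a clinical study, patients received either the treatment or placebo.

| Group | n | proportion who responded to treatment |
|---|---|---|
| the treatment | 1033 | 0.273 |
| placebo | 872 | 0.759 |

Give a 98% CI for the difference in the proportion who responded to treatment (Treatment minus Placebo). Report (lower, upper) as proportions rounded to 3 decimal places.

(-0.533, -0.439)

Each SE is √(p̂(1−p̂)/n): √(0.2730·0.7270/1033) = 0.01386 and √(0.7590·0.2410/872) = 0.01448.
SE(p̂₁ − p̂₂) = √(SE₁² + SE₂²) = √(0.0001920996 + 0.0002096704) = 0.02004, since the two samples are independent.
At 98% confidence z* = 2.326; margin = 2.326 × 0.02004 = 0.04661.
The difference is 0.2730 − 0.7590 = -0.4860, so the interval is -0.4860 ± 0.04661 = (-0.533, -0.439).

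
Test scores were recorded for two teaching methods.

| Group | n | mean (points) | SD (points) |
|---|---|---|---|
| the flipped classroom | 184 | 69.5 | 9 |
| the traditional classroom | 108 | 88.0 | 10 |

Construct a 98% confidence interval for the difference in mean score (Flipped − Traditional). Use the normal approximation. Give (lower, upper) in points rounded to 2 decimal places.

(-21.22, -15.78)

SE₁ = s₁/√n₁ = 9/√184 = 0.6635; SE₂ = 10/√108 = 0.9623.
Independent samples, unequal variances: SE_diff = √(SE₁² + SE₂²) = √(0.44023225 + 0.92602129) = 1.1689.
z* = 2.326, so margin of error = 2.326 × 1.1689 = 2.7189.
Difference in means = 69.5 − 88.0 = -18.5000.
-18.5000 ± 2.7189 → (-21.22, -15.78).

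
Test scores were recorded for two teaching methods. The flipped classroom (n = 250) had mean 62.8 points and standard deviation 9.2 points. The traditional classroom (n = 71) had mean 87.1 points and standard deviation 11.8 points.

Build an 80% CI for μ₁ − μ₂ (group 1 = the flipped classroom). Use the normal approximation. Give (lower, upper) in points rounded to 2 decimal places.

(-26.24, -22.36)

SE₁ = s₁/√n₁ = 9.2/√250 = 0.5819; SE₂ = 11.8/√71 = 1.4004.
Independent samples, unequal variances: SE_diff = √(SE₁² + SE₂²) = √(0.33860761 + 1.96112016) = 1.5165.
z* = 1.282, so margin of error = 1.282 × 1.5165 = 1.9442.
Difference in means = 62.8 − 87.1 = -24.3000.
-24.3000 ± 1.9442 → (-26.24, -22.36).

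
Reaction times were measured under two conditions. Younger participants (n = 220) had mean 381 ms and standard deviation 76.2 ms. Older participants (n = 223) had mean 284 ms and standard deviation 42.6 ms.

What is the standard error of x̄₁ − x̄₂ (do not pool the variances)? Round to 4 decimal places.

5.8763

Standard errors of each mean: 76.2/√220 = 5.1374 and 42.6/√223 = 2.8527.
SE(x̄₁ − x̄₂) = √(5.1374² + 2.8527²) = 5.8763 for independent samples with unequal variances.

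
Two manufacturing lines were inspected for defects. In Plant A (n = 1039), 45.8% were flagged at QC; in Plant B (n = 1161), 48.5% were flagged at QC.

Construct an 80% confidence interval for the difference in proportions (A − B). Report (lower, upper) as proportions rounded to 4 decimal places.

(-0.0543, 0.0003)

SE₁ = √(p̂₁(1−p̂₁)/n₁) = √(0.4580·0.5420/1039) = 0.01546; SE₂ = √(0.4850·0.5150/1161) = 0.01467.
Independent samples: SE of the difference = √(SE₁² + SE₂²) = √(0.0002390116 + 0.0002152089) = 0.02131.
z* for 80% confidence is 1.282, so the margin of error is 1.282 × 0.02131 = 0.02732.
Point estimate p̂₁ − p̂₂ = 0.4580 − 0.4850 = -0.0270.
-0.0270 ± 0.02732 → (-0.0543, 0.0003).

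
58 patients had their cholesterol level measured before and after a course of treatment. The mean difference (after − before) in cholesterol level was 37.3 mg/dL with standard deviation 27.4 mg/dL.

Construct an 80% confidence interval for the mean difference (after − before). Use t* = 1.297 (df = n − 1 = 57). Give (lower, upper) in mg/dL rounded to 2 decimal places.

Paired design: SE = s_d/√n = 27.4/√58 = 3.5978.
t* = 1.297; margin of error = 1.297 × 3.5978 = 4.6663.
37.3 ± 4.6663 → (32.63, 41.97).

(32.63, 41.97)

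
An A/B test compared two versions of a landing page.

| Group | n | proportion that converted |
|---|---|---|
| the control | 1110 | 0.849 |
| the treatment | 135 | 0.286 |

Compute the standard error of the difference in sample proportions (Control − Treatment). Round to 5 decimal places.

0.04035

Each SE is √(p̂(1−p̂)/n): √(0.8490·0.1510/1110) = 0.01075 and √(0.2860·0.7140/135) = 0.03889.
SE(p̂₁ − p̂₂) = √(SE₁² + SE₂²) = √(0.0001155625 + 0.0015124321) = 0.04035, since the two samples are independent.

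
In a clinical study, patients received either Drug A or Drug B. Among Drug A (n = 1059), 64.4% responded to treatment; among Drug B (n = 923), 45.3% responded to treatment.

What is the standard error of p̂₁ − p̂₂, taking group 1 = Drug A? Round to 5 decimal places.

Each SE is √(p̂(1−p̂)/n): √(0.6440·0.3560/1059) = 0.01471 and √(0.4530·0.5470/923) = 0.01638.
SE(p̂₁ − p̂₂) = √(SE₁² + SE₂²) = √(0.0002163841 + 0.0002683044) = 0.02202, since the two samples are independent.

0.02202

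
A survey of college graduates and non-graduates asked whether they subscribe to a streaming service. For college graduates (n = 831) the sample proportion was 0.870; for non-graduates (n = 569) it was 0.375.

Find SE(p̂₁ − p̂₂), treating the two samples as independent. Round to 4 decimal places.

Each SE is √(p̂(1−p̂)/n): √(0.8700·0.1300/831) = 0.01167 and √(0.3750·0.6250/569) = 0.02030.
SE(p̂₁ − p̂₂) = √(SE₁² + SE₂²) = √(0.0001361889 + 0.00041209) = 0.02342, since the two samples are independent.

0.0234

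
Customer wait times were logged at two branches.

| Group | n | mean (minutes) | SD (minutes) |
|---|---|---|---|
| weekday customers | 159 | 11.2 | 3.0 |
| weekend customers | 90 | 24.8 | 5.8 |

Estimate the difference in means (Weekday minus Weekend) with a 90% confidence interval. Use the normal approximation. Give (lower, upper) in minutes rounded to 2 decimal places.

(-14.68, -12.52)

Per-group SEs: s₁/√n₁ = 3.0/√159 = 0.2379, s₂/√n₂ = 5.8/√90 = 0.6114.
Unpooled SE of the difference: √(0.05659641 + 0.37380996) = 0.6561.
Margin of error = z* · SE = 1.645 × 0.6561 = 1.0793.
x̄₁ − x̄₂ = 11.2 − 24.8 = -13.6000.
CI: -13.6000 ± 1.0793 = (-14.68, -12.52).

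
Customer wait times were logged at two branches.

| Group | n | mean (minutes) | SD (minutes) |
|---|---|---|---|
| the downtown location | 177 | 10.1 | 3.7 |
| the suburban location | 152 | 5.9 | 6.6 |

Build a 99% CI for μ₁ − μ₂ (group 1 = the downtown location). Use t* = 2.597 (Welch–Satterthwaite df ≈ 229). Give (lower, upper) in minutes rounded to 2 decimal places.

(2.63, 5.77)

SE₁ = s₁/√n₁ = 3.7/√177 = 0.2781; SE₂ = 6.6/√152 = 0.5353.
Independent samples, unequal variances: SE_diff = √(SE₁² + SE₂²) = √(0.07733961 + 0.28654609) = 0.6032.
t* = 2.597, so margin of error = 2.597 × 0.6032 = 1.5665.
Difference in means = 10.1 − 5.9 = 4.2000.
4.2000 ± 1.5665 → (2.63, 5.77).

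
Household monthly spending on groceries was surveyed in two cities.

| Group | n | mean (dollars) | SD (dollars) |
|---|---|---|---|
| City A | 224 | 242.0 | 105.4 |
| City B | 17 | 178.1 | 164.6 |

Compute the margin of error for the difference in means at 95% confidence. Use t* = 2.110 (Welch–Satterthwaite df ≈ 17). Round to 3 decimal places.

SE₁ = s₁/√n₁ = 105.4/√224 = 7.0423; SE₂ = 164.6/√17 = 39.9214.
Independent samples, unequal variances: SE_diff = √(SE₁² + SE₂²) = √(49.59398929 + 1593.71817796) = 40.5378.
t* = 2.110, so margin of error = 2.110 × 40.5378 = 85.5348.

85.535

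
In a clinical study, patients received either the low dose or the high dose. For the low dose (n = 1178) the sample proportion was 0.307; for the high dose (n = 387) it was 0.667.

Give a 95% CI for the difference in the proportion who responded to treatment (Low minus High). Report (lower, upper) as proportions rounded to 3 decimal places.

SE₁ = √(p̂₁(1−p̂₁)/n₁) = √(0.3070·0.6930/1178) = 0.01344; SE₂ = √(0.6670·0.3330/387) = 0.02396.
Independent samples: SE of the difference = √(SE₁² + SE₂²) = √(0.0001806336 + 0.0005740816) = 0.02747.
z* for 95% confidence is 1.960, so the margin of error is 1.960 × 0.02747 = 0.05384.
Point estimate p̂₁ − p̂₂ = 0.3070 − 0.6670 = -0.3600.
-0.3600 ± 0.05384 → (-0.414, -0.306).

(-0.414, -0.306)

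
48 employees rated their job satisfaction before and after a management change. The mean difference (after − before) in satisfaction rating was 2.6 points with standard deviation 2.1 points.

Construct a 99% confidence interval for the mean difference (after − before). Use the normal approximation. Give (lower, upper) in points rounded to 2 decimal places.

Paired design: SE = s_d/√n = 2.1/√48 = 0.3031.
z* = 2.576; margin of error = 2.576 × 0.3031 = 0.7808.
2.6 ± 0.7808 → (1.82, 3.38).

(1.82, 3.38)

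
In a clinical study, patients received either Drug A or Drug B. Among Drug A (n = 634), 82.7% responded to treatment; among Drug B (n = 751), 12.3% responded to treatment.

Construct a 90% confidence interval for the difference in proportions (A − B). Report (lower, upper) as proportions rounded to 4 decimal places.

(0.6724, 0.7356)

The two standard errors are √(0.8270×0.1730/634) = 0.01502 and √(0.1230×0.8770/751) = 0.01198.
Because the samples are independent, SE_diff = √(0.01502² + 0.01198²) = 0.01921.
Using z* = 1.645 for 90%, ME = 1.645 × 0.01921 = 0.03160.
p̂₁ − p̂₂ = 0.7040; interval 0.7040 ± 0.03160 gives (0.6724, 0.7356).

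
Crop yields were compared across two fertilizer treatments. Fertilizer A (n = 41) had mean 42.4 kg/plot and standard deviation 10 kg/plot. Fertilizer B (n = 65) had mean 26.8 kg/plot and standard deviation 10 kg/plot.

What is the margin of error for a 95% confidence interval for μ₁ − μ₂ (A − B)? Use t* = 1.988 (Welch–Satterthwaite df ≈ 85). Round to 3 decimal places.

SE₁ = s₁/√n₁ = 10/√41 = 1.5617; SE₂ = 10/√65 = 1.2403.
Independent samples, unequal variances: SE_diff = √(SE₁² + SE₂²) = √(2.43890689 + 1.53834409) = 1.9943.
t* = 1.988, so margin of error = 1.988 × 1.9943 = 3.9647.

3.965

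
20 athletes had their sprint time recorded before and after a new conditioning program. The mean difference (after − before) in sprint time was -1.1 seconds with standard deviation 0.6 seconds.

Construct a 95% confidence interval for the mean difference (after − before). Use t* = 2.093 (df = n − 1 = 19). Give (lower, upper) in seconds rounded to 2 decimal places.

(-1.38, -0.82)

This is a matched-pairs design, so SE = s_d/√n = 0.6/√20 = 0.1342.
Margin = 2.093 × 0.1342 = 0.2809; the interval is -1.1 ± 0.2809 = (-1.38, -0.82).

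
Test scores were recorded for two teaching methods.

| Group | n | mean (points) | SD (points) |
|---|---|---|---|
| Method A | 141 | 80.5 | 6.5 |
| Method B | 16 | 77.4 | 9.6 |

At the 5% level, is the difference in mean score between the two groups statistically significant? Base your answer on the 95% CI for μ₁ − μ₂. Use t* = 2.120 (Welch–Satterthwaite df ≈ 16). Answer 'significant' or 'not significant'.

not significant

Standard errors of each mean: 6.5/√141 = 0.5474 and 9.6/√16 = 2.4000.
SE(x̄₁ − x̄₂) = √(0.5474² + 2.4000²) = 2.4616 for independent samples with unequal variances.
With t* = 2.120, the margin is 2.120 × 2.4616 = 5.2186.
x̄₁ − x̄₂ = 80.5 − 77.4 = 3.1000; the interval is 3.1000 ± 5.2186 = (-2.1186, 8.3186).
The interval (-2.1186, 8.3186) contains 0, so the difference is not significant.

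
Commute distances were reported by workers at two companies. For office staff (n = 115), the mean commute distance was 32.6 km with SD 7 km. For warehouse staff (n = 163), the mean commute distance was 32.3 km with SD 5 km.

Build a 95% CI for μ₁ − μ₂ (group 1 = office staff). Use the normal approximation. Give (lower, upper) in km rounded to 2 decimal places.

SE₁ = s₁/√n₁ = 7/√115 = 0.6528; SE₂ = 5/√163 = 0.3916.
Independent samples, unequal variances: SE_diff = √(SE₁² + SE₂²) = √(0.42614784 + 0.15335056) = 0.7612.
z* = 1.960, so margin of error = 1.960 × 0.7612 = 1.4920.
Difference in means = 32.6 − 32.3 = 0.3000.
0.3000 ± 1.4920 → (-1.19, 1.79).

(-1.19, 1.79)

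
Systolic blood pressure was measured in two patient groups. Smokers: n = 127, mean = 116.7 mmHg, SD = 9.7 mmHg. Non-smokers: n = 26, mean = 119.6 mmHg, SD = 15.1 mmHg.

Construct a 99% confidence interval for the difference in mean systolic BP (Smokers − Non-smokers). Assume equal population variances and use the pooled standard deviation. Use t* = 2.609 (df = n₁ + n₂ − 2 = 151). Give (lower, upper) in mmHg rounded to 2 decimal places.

s_p = √[((n₁−1)s₁² + (n₂−1)s₂²)/(n₁+n₂−2)] = √[(126·9.7² + 25·15.1²)/151] = 10.7825.
SE = 10.7825·√(1/127 + 1/26) = 2.3210.
With t* = 2.609, margin = 2.609 × 2.3210 = 6.0555.
x̄₁ − x̄₂ = 116.7 − 119.6 = -2.9000; interval -2.9000 ± 6.0555 = (-8.96, 3.16).

(-8.96, 3.16)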